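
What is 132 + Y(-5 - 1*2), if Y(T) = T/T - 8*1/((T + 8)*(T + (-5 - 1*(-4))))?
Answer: 134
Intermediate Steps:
Y(T) = 1 - 8/((-1 + T)*(8 + T)) (Y(T) = 1 - 8*1/((8 + T)*(T + (-5 + 4))) = 1 - 8*1/((8 + T)*(T - 1)) = 1 - 8*1/((-1 + T)*(8 + T)) = 1 - 8/((-1 + T)*(8 + T)))
132 + Y(-5 - 1*2) = 132 + (-16 + (-5 - 1*2)² + 7*(-5 - 1*2))/(-8 + (-5 - 1*2)² + 7*(-5 - 1*2)) = 132 + (-16 + (-5 - 2)² + 7*(-5 - 2))/(-8 + (-5 - 2)² + 7*(-5 - 2)) = 132 + (-16 + (-7)² + 7*(-7))/(-8 + (-7)² + 7*(-7)) = 132 + (-16 + 49 - 49)/(-8 + 49 - 49) = 132 - 16/(-8) = 132 - ⅛*(-16) = 132 + 2 = 134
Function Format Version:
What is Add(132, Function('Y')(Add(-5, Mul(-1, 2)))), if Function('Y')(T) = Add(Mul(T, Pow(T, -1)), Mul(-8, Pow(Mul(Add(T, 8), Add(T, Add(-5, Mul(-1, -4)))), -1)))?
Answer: 134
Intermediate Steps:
Function('Y')(T) = Add(1, Mul(-8, Pow(Add(-1, T), -1), Pow(Add(8, T), -1))) (Function('Y')(T) = Add(1, Mul(-8, Pow(Mul(Add(8, T), Add(T, Add(-5, 4))), -1))) = Add(1, Mul(-8, Pow(Mul(Add(8, T), Add(T, -1)), -1))) = Add(1, Mul(-8, Pow(Mul(Add(8, T), Add(-1, T)), -1))) = Add(1, Mul(-8, Pow(Mul(Add(-1, T), Add(8, T)), -1))) = Add(1, Mul(-8, Mul(Pow(Add(-1, T), -1), Pow(Add(8, T), -1)))) = Add(1, Mul(-8, Pow(Add(-1, T), -1), Pow(Add(8, T), -1))))
Add(132, Function('Y')(Add(-5, Mul(-1, 2)))) = Add(132, Mul(Pow(Add(-8, Pow(Add(-5, Mul(-1, 2)), 2), Mul(7, Add(-5, Mul(-1, 2)))), -1), Add(-16, Pow(Add(-5, Mul(-1, 2)), 2), Mul(7, Add(-5, Mul(-1, 2)))))) = Add(132, Mul(Pow(Add(-8, Pow(Add(-5, -2), 2), Mul(7, Add(-5, -2))), -1), Add(-16, Pow(Add(-5, -2), 2), Mul(7, Add(-5, -2))))) = Add(132, Mul(Pow(Add(-8, Pow(-7, 2), Mul(7, -7)), -1), Add(-16, Pow(-7, 2), Mul(7, -7)))) = Add(132, Mul(Pow(Add(-8, 49, -49), -1), Add(-16, 49, -49))) = Add(132, Mul(Pow(-8, -1), -16)) = Add(132, Mul(Rational(-1, 8), -16)) = Add(132, 2) = 134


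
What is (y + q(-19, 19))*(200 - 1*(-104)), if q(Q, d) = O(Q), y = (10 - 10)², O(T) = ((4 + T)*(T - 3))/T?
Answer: -5280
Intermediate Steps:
O(T) = (-3 + T)*(4 + T)/T (O(T) = ((4 + T)*(-3 + T))/T = ((-3 + T)*(4 + T))/T = (-3 + T)*(4 + T)/T)
y = 0 (y = 0² = 0)
q(Q, d) = 1 + Q - 12/Q
(y + q(-19, 19))*(200 - 1*(-104)) = (0 + (1 - 19 - 12/(-19)))*(200 - 1*(-104)) = (0 + (1 - 19 - 12*(-1/19)))*(200 + 104) = (0 + (1 - 19 + 12/19))*304 = (0 - 330/19)*304 = -330/19*304 = -5280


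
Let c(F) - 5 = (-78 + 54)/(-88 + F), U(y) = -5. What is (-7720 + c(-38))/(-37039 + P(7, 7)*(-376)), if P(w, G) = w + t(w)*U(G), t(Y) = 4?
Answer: 162011/675171 ≈ 0.23996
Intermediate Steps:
c(F) = 5 - 24/(-88 + F) (c(F) = 5 + (-78 + 54)/(-88 + F) = 5 - 24/(-88 + F))
P(w, G) = -20 + w (P(w, G) = w + 4*(-5) = w - 20 = -20 + w)
(-7720 + c(-38))/(-37039 + P(7, 7)*(-376)) = (-7720 + (-464 + 5*(-38))/(-88 - 38))/(-37039 + (-20 + 7)*(-376)) = (-7720 + (-464 - 190)/(-126))/(-37039 - 13*(-376)) = (-7720 - 1/126*(-654))/(-37039 + 4888) = (-7720 + 109/21)/(-32151) = -162011/21*(-1/32151) = 162011/675171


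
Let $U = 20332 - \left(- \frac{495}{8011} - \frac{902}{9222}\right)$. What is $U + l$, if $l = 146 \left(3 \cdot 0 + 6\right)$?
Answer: $\frac{783402290374}{36938721} \approx 21208.0$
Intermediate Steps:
$l = 876$ ($l = 146 \left(0 + 6\right) = 146 \cdot 6 = 876$)
$U = \frac{751043970778}{36938721}$ ($U = 20332 - \left(\left(-495\right) \frac{1}{8011} - \frac{451}{4611}\right) = 20332 - \left(- \frac{495}{8011} - \frac{451}{4611}\right) = 20332 - - \frac{5895406}{36938721} = 20332 + \frac{5895406}{36938721} = \frac{751043970778}{36938721} \approx 20332.0$)
$U + l = \frac{751043970778}{36938721} + 876 = \frac{783402290374}{36938721}$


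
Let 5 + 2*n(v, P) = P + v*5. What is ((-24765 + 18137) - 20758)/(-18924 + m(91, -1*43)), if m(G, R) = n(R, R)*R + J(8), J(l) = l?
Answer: 54772/26523 ≈ 2.0651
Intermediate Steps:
n(v, P) = -5/2 + P/2 + 5*v/2 (n(v, P) = -5/2 + (P + v*5)/2 = -5/2 + (P + 5*v)/2 = -5/2 + (P/2 + 5*v/2) = -5/2 + P/2 + 5*v/2)
m(G, R) = 8 + R*(-5/2 + 3*R) (m(G, R) = (-5/2 + R/2 + 5*R/2)*R + 8 = (-5/2 + 3*R)*R + 8 = R*(-5/2 + 3*R) + 8 = 8 + R*(-5/2 + 3*R))
((-24765 + 18137) - 20758)/(-18924 + m(91, -1*43)) = ((-24765 + 18137) - 20758)/(-18924 + (8 + (-1*43)*(-5 + 6*(-1*43))/2)) = (-6628 - 20758)/(-18924 + (8 + (½)*(-43)*(-5 + 6*(-43)))) = -27386/(-18924 + (8 + (½)*(-43)*(-5 - 258))) = -27386/(-18924 + (8 + (½)*(-43)*(-263))) = -27386/(-18924 + (8 + 11309/2)) = -27386/(-18924 + 11325/2) = -27386/(-26523/2) = -27386*(-2/26523) = 54772/26523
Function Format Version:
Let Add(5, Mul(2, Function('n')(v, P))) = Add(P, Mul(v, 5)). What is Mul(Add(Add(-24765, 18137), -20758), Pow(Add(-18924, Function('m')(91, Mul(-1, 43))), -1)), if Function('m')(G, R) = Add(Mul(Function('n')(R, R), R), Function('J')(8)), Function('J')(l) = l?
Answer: Rational(54772, 26523) ≈ 2.0651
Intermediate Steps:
Function('n')(v, P) = Add(Rational(-5, 2), Mul(Rational(1, 2), P), Mul(Rational(5, 2), v)) (Function('n')(v, P) = Add(Rational(-5, 2), Mul(Rational(1, 2), Add(P, Mul(v, 5)))) = Add(Rational(-5, 2), Mul(Rational(1, 2), Add(P, Mul(5, v)))) = Add(Rational(-5, 2), Add(Mul(Rational(1, 2), P), Mul(Rational(5, 2), v))) = Add(Rational(-5, 2), Mul(Rational(1, 2), P), Mul(Rational(5, 2), v)))
Function('m')(G, R) = Add(8, Mul(R, Add(Rational(-5, 2), Mul(3, R)))) (Function('m')(G, R) = Add(Mul(Add(Rational(-5, 2), Mul(Rational(1, 2), R), Mul(Rational(5, 2), R)), R), 8) = Add(Mul(Add(Rational(-5, 2), Mul(3, R)), R), 8) = Add(Mul(R, Add(Rational(-5, 2), Mul(3, R))), 8) = Add(8, Mul(R, Add(Rational(-5, 2), Mul(3, R)))))
Mul(Add(Add(-24765, 18137), -20758), Pow(Add(-18924, Function('m')(91, Mul(-1, 43))), -1)) = Mul(Add(Add(-24765, 18137), -20758), Pow(Add(-18924, Add(8, Mul(Rational(1, 2), Mul(-1, 43), Add(-5, Mul(6, Mul(-1, 43)))))), -1)) = Mul(Add(-6628, -20758), Pow(Add(-18924, Add(8, Mul(Rational(1, 2), -43, Add(-5, Mul(6, -43))))), -1)) = Mul(-27386, Pow(Add(-18924, Add(8, Mul(Rational(1, 2), -43, Add(-5, -258)))), -1)) = Mul(-27386, Pow(Add(-18924, Add(8, Mul(Rational(1, 2), -43, -263))), -1)) = Mul(-27386, Pow(Add(-18924, Add(8, Rational(11309, 2))), -1)) = Mul(-27386, Pow(Add(-18924, Rational(11325, 2)), -1)) = Mul(-27386, Pow(Rational(-26523, 2), -1)) = Mul(-27386, Rational(-2, 26523)) = Rational(54772, 26523)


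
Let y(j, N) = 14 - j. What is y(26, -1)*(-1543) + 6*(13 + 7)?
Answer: 18636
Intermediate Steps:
y(26, -1)*(-1543) + 6*(13 + 7) = (14 - 1*26)*(-1543) + 6*(13 + 7) = (14 - 26)*(-1543) + 6*20 = -12*(-1543) + 120 = 18516 + 120 = 18636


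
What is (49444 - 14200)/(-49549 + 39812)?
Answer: -35244/9737 ≈ -3.6196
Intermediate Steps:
(49444 - 14200)/(-49549 + 39812) = 35244/(-9737) = 35244*(-1/9737) = -35244/9737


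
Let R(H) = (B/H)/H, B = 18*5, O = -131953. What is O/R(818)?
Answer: -44146459586/45 ≈ -9.8103e+8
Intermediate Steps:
B = 90
R(H) = 90/H² (R(H) = (90/H)/H = 90/H²)
O/R(818) = -131953/(90/818²) = -131953/(90*(1/669124)) = -131953/45/334562 = -131953*334562/45 = -44146459586/45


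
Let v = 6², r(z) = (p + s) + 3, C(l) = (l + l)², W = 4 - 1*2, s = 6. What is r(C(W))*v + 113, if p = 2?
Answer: 509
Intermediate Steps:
W = 2 (W = 4 - 2 = 2)
C(l) = 4*l² (C(l) = (2*l)² = 4*l²)
r(z) = 11 (r(z) = (2 + 6) + 3 = 8 + 3 = 11)
v = 36
r(C(W))*v + 113 = 11*36 + 113 = 396 + 113 = 509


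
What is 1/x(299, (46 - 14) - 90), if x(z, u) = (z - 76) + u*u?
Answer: 1/3587 ≈ 0.00027878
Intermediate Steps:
x(z, u) = -76 + z + u**2 (x(z, u) = (-76 + z) + u**2 = -76 + z + u**2)
1/x(299, (46 - 14) - 90) = 1/(-76 + 299 + ((46 - 14) - 90)**2) = 1/(-76 + 299 + (32 - 90)**2) = 1/(-76 + 299 + (-58)**2) = 1/(-76 + 299 + 3364) = 1/3587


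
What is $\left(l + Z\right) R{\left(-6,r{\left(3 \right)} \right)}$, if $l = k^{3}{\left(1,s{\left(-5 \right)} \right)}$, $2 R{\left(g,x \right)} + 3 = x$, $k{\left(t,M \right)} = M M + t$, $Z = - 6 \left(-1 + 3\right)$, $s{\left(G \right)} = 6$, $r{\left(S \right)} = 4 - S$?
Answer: $-50641$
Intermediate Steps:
$Z = -12$ ($Z = \left(-6\right) 2 = -12$)
$k{\left(t,M \right)} = t + M^{2}$ ($k{\left(t,M \right)} = M^{2} + t = t + M^{2}$)
$R{\left(g,x \right)} = - \frac{3}{2} + \frac{x}{2}$
$l = 50653$ ($l = \left(1 + 6^{2}\right)^{3} = \left(1 + 36\right)^{3} = 37^{3} = 50653$)
$\left(l + Z\right) R{\left(-6,r{\left(3 \right)} \right)} = \left(50653 - 12\right) \left(- \frac{3}{2} + \frac{4 - 3}{2}\right) = 50641 \left(- \frac{3}{2} + \frac{4 - 3}{2}\right) = 50641 \left(- \frac{3}{2} + \frac{1}{2} \cdot 1\right) = 50641 \left(- \frac{3}{2} + \frac{1}{2}\right) = 50641 \left(-1\right) = -50641$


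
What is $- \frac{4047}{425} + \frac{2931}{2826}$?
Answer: $- \frac{3397049}{400350} \approx -8.4852$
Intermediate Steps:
$- \frac{4047}{425} + \frac{2931}{2826} = \left(-4047\right) \frac{1}{425} + 2931 \cdot \frac{1}{2826} = - \frac{4047}{425} + \frac{977}{942} = - \frac{3397049}{400350}$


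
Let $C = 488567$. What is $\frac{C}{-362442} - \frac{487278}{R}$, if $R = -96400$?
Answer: $\frac{32378038519}{8734852200} \approx 3.7068$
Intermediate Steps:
$\frac{C}{-362442} - \frac{487278}{R} = \frac{488567}{-362442} - \frac{487278}{-96400} = 488567 \left(- \frac{1}{362442}\right) - - \frac{243639}{48200} = - \frac{488567}{362442} + \frac{243639}{48200} = \frac{32378038519}{8734852200}$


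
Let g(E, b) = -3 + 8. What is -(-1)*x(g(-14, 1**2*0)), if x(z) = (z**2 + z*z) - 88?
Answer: -38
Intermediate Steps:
g(E, b) = 5
x(z) = -88 + 2*z**2 (x(z) = (z**2 + z**2) - 88 = 2*z**2 - 88 = -88 + 2*z**2)
-(-1)*x(g(-14, 1**2*0)) = -(-1)*(-88 + 2*5**2) = -(-1)*(-88 + 2*25) = -(-1)*(-88 + 50) = -(-1)*(-38) = -1*38 = -38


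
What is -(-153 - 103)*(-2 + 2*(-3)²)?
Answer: 4096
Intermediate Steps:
-(-153 - 103)*(-2 + 2*(-3)²) = -(-256)*(-2 + 2*9) = -(-256)*(-2 + 18) = -(-256)*16 = -1*(-4096) = 4096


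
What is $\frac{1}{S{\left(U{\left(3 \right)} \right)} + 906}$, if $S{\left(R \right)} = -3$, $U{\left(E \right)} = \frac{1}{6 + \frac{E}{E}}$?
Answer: $\frac{1}{903} \approx 0.0011074$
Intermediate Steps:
$U{\left(E \right)} = \frac{1}{7}$ ($U{\left(E \right)} = \frac{1}{6 + 1} = \frac{1}{7}$)
$\frac{1}{S{\left(U{\left(3 \right)} \right)} + 906} = \frac{1}{-3 + 906} = \frac{1}{903}$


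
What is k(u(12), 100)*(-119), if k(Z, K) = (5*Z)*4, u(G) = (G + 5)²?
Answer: -687820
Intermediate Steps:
u(G) = (5 + G)²
k(Z, K) = 20*Z
k(u(12), 100)*(-119) = (20*(5 + 12)²)*(-119) = (20*17²)*(-119) = (20*289)*(-119) = 5780*(-119) = -687820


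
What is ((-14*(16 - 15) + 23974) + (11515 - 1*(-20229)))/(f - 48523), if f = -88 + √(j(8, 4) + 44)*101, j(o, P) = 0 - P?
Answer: -902609048/787540427 - 3750736*√10/787540427 ≈ -1.1612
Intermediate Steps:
j(o, P) = -P
f = -88 + 202*√10 (f = -88 + √(-1*4 + 44)*101 = -88 + √(-4 + 44)*101 = -88 + √40*101 = -88 + (2*√10)*101 = -88 + 202*√10 ≈ 550.78)
((-14*(16 - 15) + 23974) + (11515 - 1*(-20229)))/(f - 48523) = ((-14*(16 - 15) + 23974) + (11515 - 1*(-20229)))/((-88 + 202*√10) - 48523) = ((-14*1 + 23974) + (11515 + 20229))/(-48611 + 202*√10) = ((-14 + 23974) + 31744)/(-48611 + 202*√10) = (23960 + 31744)/(-48611 + 202*√10) = 55704/(-48611 + 202*√10)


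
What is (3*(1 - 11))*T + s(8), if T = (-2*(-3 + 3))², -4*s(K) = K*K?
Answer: -16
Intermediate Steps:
s(K) = -K²/4 (s(K) = -K*K/4 = -K²/4)
T = 0 (T = (-2*0)² = 0² = 0)
(3*(1 - 11))*T + s(8) = (3*(1 - 11))*0 - ¼*8² = (3*(-10))*0 - ¼*64 = -30*0 - 16 = 0 - 16 = -16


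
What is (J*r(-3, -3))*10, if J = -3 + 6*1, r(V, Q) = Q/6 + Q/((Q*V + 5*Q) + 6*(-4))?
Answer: -12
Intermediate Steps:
r(V, Q) = Q/6 + Q/(-24 + 5*Q + Q*V) (r(V, Q) = Q*(1/6) + Q/((5*Q + Q*V) - 24) = Q/6 + Q/(-24 + 5*Q + Q*V))
J = 3 (J = -3 + 6 = 3)
(J*r(-3, -3))*10 = (3*((1/6)*(-3)*(-18 + 5*(-3) - 3*(-3))/(-24 + 5*(-3) - 3*(-3))))*10 = (3*((1/6)*(-3)*(-18 - 15 + 9)/(-24 - 15 + 9)))*10 = (3*((1/6)*(-3)*(-24)/(-30)))*10 = (3*((1/6)*(-3)*(-1/30)*(-24)))*10 = (3*(-2/5))*10 = -6/5*10 = -12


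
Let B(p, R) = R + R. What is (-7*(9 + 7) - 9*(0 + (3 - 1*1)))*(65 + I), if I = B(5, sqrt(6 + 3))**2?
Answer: -13130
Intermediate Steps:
B(p, R) = 2*R
I = 36 (I = (2*sqrt(6 + 3))**2 = (2*sqrt(9))**2 = (2*3)**2 = 6**2 = 36)
(-7*(9 + 7) - 9*(0 + (3 - 1*1)))*(65 + I) = (-7*(9 + 7) - 9*(0 + (3 - 1*1)))*(65 + 36) = (-7*16 - 9*(0 + (3 - 1)))*101 = (-112 - 9*(0 + 2))*101 = (-112 - 9*2)*101 = (-112 - 18)*101 = -130*101 = -13130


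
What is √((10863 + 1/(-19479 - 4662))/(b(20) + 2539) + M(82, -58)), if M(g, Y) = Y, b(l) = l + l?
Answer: 2*I*√52124009159111955/62259639 ≈ 7.334*I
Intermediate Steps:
b(l) = 2*l
√((10863 + 1/(-19479 - 4662))/(b(20) + 2539) + M(82, -58)) = √((10863 + 1/(-19479 - 4662))/(2*20 + 2539) - 58) = √((10863 + 1/(-24141))/(40 + 2539) - 58) = √((10863 - 1/24141)/2579 - 58) = √((262243682/24141)*(1/2579) - 58) = √(262243682/62259639 - 58) = √(-3348815380/62259639) = 2*I*√52124009159111955/62259639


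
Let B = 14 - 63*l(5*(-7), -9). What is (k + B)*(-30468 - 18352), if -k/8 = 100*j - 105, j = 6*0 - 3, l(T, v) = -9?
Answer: -186541220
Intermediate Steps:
B = 581 (B = 14 - 63*(-9) = 14 + 567 = 581)
j = -3 (j = 0 - 3 = -3)
k = 3240 (k = -8*(100*(-3) - 105) = -8*(-300 - 105) = -8*(-405) = 3240)
(k + B)*(-30468 - 18352) = (3240 + 581)*(-30468 - 18352) = 3821*(-48820) = -186541220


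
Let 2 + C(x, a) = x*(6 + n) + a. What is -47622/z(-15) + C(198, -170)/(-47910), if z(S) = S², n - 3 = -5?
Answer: -8450776/39925 ≈ -211.67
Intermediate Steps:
n = -2 (n = 3 - 5 = -2)
C(x, a) = -2 + a + 4*x (C(x, a) = -2 + (x*(6 - 2) + a) = -2 + (x*4 + a) = -2 + (4*x + a) = -2 + (a + 4*x) = -2 + a + 4*x)
-47622/z(-15) + C(198, -170)/(-47910) = -47622/((-15)²) + (-2 - 170 + 4*198)/(-47910) = -47622/225 + (-2 - 170 + 792)*(-1/47910) = -47622*1/225 + 620*(-1/47910) = -15874/75 - 62/4791 = -8450776/39925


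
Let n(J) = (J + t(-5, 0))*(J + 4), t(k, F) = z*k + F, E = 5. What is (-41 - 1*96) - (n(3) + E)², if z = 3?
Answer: -6378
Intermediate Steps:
t(k, F) = F + 3*k (t(k, F) = 3*k + F = F + 3*k)
n(J) = (-15 + J)*(4 + J) (n(J) = (J + (0 + 3*(-5)))*(J + 4) = (J + (0 - 15))*(4 + J) = (J - 15)*(4 + J) = (-15 + J)*(4 + J))
(-41 - 1*96) - (n(3) + E)² = (-41 - 1*96) - ((-60 + 3² - 11*3) + 5)² = (-41 - 96) - ((-60 + 9 - 33) + 5)² = -137 - (-84 + 5)² = -137 - 1*(-79)² = -137 - 1*6241 = -137 - 6241 = -6378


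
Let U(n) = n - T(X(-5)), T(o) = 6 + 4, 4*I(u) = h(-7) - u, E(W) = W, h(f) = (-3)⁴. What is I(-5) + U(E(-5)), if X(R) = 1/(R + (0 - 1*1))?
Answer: 13/2 ≈ 6.5000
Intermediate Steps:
h(f) = 81
X(R) = 1/(-1 + R) (X(R) = 1/(R + (0 - 1)) = 1/(R - 1) = 1/(-1 + R))
I(u) = 81/4 - u/4 (I(u) = (81 - u)/4 = 81/4 - u/4)
T(o) = 10
U(n) = -10 + n (U(n) = n - 1*10 = n - 10 = -10 + n)
I(-5) + U(E(-5)) = (81/4 - ¼*(-5)) + (-10 - 5) = (81/4 + 5/4) - 15 = 43/2 - 15 = 13/2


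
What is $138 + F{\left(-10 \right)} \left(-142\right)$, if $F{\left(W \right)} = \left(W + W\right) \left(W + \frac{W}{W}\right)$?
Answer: $-25422$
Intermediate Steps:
$F{\left(W \right)} = 2 W \left(1 + W\right)$ ($F{\left(W \right)} = 2 W \left(W + 1\right) = 2 W \left(1 + W\right)$)
$138 + F{\left(-10 \right)} \left(-142\right) = 138 + 2 \left(-10\right) \left(1 - 10\right) \left(-142\right) = 138 + 2 \left(-10\right) \left(-9\right) \left(-142\right) = 138 + 180 \left(-142\right) = 138 - 25560 = -25422$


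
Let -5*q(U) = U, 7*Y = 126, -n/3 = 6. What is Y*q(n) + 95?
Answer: 799/5 ≈ 159.80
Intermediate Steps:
n = -18 (n = -3*6 = -18)
Y = 18 (Y = (⅐)*126 = 18)
q(U) = -U/5
Y*q(n) + 95 = 18*(-⅕*(-18)) + 95 = 18*(18/5) + 95 = 324/5 + 95 = 799/5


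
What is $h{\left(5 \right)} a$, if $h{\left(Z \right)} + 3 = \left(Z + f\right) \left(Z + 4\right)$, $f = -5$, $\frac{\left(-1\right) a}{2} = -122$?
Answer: $-732$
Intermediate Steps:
$a = 244$ ($a = \left(-2\right) \left(-122\right) = 244$)
$h{\left(Z \right)} = -3 + \left(-5 + Z\right) \left(4 + Z\right)$ ($h{\left(Z \right)} = -3 + \left(Z - 5\right) \left(Z + 4\right) = -3 + \left(-5 + Z\right) \left(4 + Z\right)$)
$h{\left(5 \right)} a = \left(-23 + 5^{2} - 5\right) 244 = \left(-23 + 25 - 5\right) 244 = \left(-3\right) 244 = -732$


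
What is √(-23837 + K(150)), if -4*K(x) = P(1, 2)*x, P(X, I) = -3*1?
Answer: I*√94898/2 ≈ 154.03*I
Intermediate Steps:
P(X, I) = -3
K(x) = 3*x/4 (K(x) = -(-3)*x/4 = 3*x/4)
√(-23837 + K(150)) = √(-23837 + (¾)*150) = √(-23837 + 225/2) = √(-47449/2) = I*√94898/2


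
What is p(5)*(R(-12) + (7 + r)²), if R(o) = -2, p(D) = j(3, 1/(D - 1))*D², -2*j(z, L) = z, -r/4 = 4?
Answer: -5925/2 ≈ -2962.5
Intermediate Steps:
r = -16 (r = -4*4 = -16)
j(z, L) = -z/2
p(D) = -3*D²/2 (p(D) = (-½*3)*D² = -3*D²/2)
p(5)*(R(-12) + (7 + r)²) = (-3/2*5²)*(-2 + (7 - 16)²) = (-3/2*25)*(-2 + (-9)²) = -75*(-2 + 81)/2 = -75/2*79 = -5925/2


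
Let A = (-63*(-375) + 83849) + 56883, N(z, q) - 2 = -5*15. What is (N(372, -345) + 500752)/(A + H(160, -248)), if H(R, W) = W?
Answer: 166893/54703 ≈ 3.0509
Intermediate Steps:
N(z, q) = -73 (N(z, q) = 2 - 5*15 = 2 - 75 = -73)
A = 164357 (A = (23625 + 83849) + 56883 = 107474 + 56883 = 164357)
(N(372, -345) + 500752)/(A + H(160, -248)) = (-73 + 500752)/(164357 - 248) = 500679/164109 = 500679*(1/164109) = 166893/54703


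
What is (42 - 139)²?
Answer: 9409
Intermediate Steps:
(42 - 139)² = (-97)² = 9409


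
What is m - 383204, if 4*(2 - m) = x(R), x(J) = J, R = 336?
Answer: -383286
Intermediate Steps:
m = -82 (m = 2 - 1/4*336 = 2 - 84 = -82)
m - 383204 = -82 - 383204 = -383286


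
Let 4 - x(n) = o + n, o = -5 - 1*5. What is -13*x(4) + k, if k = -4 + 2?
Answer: -132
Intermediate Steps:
o = -10 (o = -5 - 5 = -10)
k = -2
x(n) = 14 - n (x(n) = 4 - (-10 + n) = 4 + (10 - n) = 14 - n)
-13*x(4) + k = -13*(14 - 1*4) - 2 = -13*(14 - 4) - 2 = -13*10 - 2 = -130 - 2 = -132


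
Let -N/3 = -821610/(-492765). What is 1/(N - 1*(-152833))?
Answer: 32851/5020552561 ≈ 6.5433e-6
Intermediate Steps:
N = -164322/32851 (N = -(-2464830)/(-492765) = -(-2464830)*(-1)/492765 = -3*54774/32851 = -164322/32851 ≈ -5.0020)
1/(N - 1*(-152833)) = 1/(-164322/32851 - 1*(-152833)) = 1/(-164322/32851 + 152833) = 1/(5020552561/32851) = 32851/5020552561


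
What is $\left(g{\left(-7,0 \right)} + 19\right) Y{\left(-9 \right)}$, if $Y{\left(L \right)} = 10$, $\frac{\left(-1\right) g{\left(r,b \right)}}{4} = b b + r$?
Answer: $470$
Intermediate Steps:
$g{\left(r,b \right)} = - 4 r - 4 b^{2}$ ($g{\left(r,b \right)} = - 4 \left(b b + r\right) = - 4 \left(b^{2} + r\right) = - 4 \left(r + b^{2}\right) = - 4 r - 4 b^{2}$)
$\left(g{\left(-7,0 \right)} + 19\right) Y{\left(-9 \right)} = \left(\left(\left(-4\right) \left(-7\right) - 4 \cdot 0^{2}\right) + 19\right) 10 = \left(\left(28 - 0\right) + 19\right) 10 = \left(\left(28 + 0\right) + 19\right) 10 = \left(28 + 19\right) 10 = 47 \cdot 10 = 470$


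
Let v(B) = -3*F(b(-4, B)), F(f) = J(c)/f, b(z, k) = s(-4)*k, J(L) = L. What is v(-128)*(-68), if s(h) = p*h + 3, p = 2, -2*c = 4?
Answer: -51/80 ≈ -0.63750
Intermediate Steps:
c = -2 (c = -1/2*4 = -2)
s(h) = 3 + 2*h (s(h) = 2*h + 3 = 3 + 2*h)
b(z, k) = -5*k (b(z, k) = (3 + 2*(-4))*k = (3 - 8)*k = -5*k)
F(f) = -2/f
v(B) = -6/(5*B) (v(B) = -(-6)/((-5*B)) = -(-6)*(-1/(5*B)) = -6/(5*B))
v(-128)*(-68) = -6/5/(-128)*(-68) = -6/5*(-1/128)*(-68) = (3/320)*(-68) = -51/80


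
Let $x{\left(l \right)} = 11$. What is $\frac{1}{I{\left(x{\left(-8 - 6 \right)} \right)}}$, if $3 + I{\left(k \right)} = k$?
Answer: $\frac{1}{8} \approx 0.125$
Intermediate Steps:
$I{\left(k \right)} = -3 + k$
$\frac{1}{I{\left(x{\left(-8 - 6 \right)} \right)}} = \frac{1}{-3 + 11} = \frac{1}{8}$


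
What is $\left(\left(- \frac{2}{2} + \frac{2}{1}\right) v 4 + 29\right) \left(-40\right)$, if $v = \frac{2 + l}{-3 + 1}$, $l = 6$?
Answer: $-520$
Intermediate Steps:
$v = -4$ ($v = \frac{2 + 6}{-3 + 1} = \frac{8}{-2} = 8 \left(- \frac{1}{2}\right) = -4$)
$\left(\left(- \frac{2}{2} + \frac{2}{1}\right) v 4 + 29\right) \left(-40\right) = \left(\left(- \frac{2}{2} + \frac{2}{1}\right) \left(-4\right) 4 + 29\right) \left(-40\right) = \left(\left(\left(-2\right) \frac{1}{2} + 2 \cdot 1\right) \left(-4\right) 4 + 29\right) \left(-40\right) = \left(\left(-1 + 2\right) \left(-4\right) 4 + 29\right) \left(-40\right) = \left(1 \left(-4\right) 4 + 29\right) \left(-40\right) = \left(\left(-4\right) 4 + 29\right) \left(-40\right) = \left(-16 + 29\right) \left(-40\right) = 13 \left(-40\right) = -520$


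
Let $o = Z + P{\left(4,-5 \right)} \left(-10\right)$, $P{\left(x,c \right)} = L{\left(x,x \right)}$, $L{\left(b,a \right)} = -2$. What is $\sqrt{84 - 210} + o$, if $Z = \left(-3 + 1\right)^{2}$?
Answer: $24 + 3 i \sqrt{14} \approx 24.0 + 11.225 i$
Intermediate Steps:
$P{\left(x,c \right)} = -2$
$Z = 4$ ($Z = \left(-2\right)^{2} = 4$)
$o = 24$ ($o = 4 - -20 = 4 + 20 = 24$)
$\sqrt{84 - 210} + o = \sqrt{84 - 210} + 24 = \sqrt{-126} + 24 = 3 i \sqrt{14} + 24 = 24 + 3 i \sqrt{14}$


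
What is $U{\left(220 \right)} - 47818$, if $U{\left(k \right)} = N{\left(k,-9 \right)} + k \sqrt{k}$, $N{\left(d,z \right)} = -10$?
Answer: $-47828 + 440 \sqrt{55} \approx -44565.0$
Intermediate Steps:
$U{\left(k \right)} = -10 + k^{\frac{3}{2}}$ ($U{\left(k \right)} = -10 + k \sqrt{k} = -10 + k^{\frac{3}{2}}$)
$U{\left(220 \right)} - 47818 = \left(-10 + 220^{\frac{3}{2}}\right) - 47818 = \left(-10 + 440 \sqrt{55}\right) - 47818 = -47828 + 440 \sqrt{55}$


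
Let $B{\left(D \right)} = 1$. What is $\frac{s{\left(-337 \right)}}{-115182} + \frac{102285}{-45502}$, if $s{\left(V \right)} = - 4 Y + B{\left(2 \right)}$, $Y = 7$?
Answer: $- \frac{109075577}{48527883} \approx -2.2477$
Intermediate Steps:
$s{\left(V \right)} = -27$ ($s{\left(V \right)} = \left(-4\right) 7 + 1 = -28 + 1 = -27$)
$\frac{s{\left(-337 \right)}}{-115182} + \frac{102285}{-45502} = - \frac{27}{-115182} + \frac{102285}{-45502} = \left(-27\right) \left(- \frac{1}{115182}\right) + 102285 \left(- \frac{1}{45502}\right) = \frac{1}{4266} - \frac{102285}{45502} = - \frac{109075577}{48527883}$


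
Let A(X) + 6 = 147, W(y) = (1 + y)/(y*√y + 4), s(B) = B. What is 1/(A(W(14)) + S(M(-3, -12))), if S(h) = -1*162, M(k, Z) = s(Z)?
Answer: -1/21 ≈ -0.047619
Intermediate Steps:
M(k, Z) = Z
S(h) = -162
W(y) = (1 + y)/(4 + y^(3/2)) (W(y) = (1 + y)/(y^(3/2) + 4) = (1 + y)/(4 + y^(3/2)))
A(X) = 141 (A(X) = -6 + 147 = 141)
1/(A(W(14)) + S(M(-3, -12))) = 1/(141 - 162) = 1/(-21) = -1/21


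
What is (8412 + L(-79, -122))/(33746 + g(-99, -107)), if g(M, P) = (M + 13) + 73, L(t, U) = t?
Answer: 8333/33733 ≈ 0.24703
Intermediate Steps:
g(M, P) = 86 + M (g(M, P) = (13 + M) + 73 = 86 + M)
(8412 + L(-79, -122))/(33746 + g(-99, -107)) = (8412 - 79)/(33746 + (86 - 99)) = 8333/(33746 - 13) = 8333/33733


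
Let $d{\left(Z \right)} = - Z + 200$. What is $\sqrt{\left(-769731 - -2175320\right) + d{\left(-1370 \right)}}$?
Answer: $3 \sqrt{156351} \approx 1186.2$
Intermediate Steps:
$d{\left(Z \right)} = 200 - Z$
$\sqrt{\left(-769731 - -2175320\right) + d{\left(-1370 \right)}} = \sqrt{\left(-769731 - -2175320\right) + \left(200 - -1370\right)} = \sqrt{\left(-769731 + 2175320\right) + \left(200 + 1370\right)} = \sqrt{1405589 + 1570} = \sqrt{1407159} = 3 \sqrt{156351}$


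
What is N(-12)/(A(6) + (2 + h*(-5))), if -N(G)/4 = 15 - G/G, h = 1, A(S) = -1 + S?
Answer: -28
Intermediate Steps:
N(G) = -56 (N(G) = -4*(15 - G/G) = -4*(15 - 1*1) = -4*(15 - 1) = -4*14 = -56)
N(-12)/(A(6) + (2 + h*(-5))) = -56/((-1 + 6) + (2 + 1*(-5))) = -56/(5 + (2 - 5)) = -56/(5 - 3) = -56/2 = (1/2)*(-56) = -28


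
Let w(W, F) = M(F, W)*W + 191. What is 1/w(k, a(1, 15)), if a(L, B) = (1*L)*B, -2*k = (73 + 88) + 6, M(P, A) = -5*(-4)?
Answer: -1/1479 ≈ -0.00067613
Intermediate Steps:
M(P, A) = 20
k = -167/2 (k = -((73 + 88) + 6)/2 = -(161 + 6)/2 = -½*167 = -167/2 ≈ -83.500)
a(L, B) = B*L (a(L, B) = L*B = B*L)
w(W, F) = 191 + 20*W (w(W, F) = 20*W + 191 = 191 + 20*W)
1/w(k, a(1, 15)) = 1/(191 + 20*(-167/2)) = 1/(191 - 1670) = 1/(-1479) = -1/1479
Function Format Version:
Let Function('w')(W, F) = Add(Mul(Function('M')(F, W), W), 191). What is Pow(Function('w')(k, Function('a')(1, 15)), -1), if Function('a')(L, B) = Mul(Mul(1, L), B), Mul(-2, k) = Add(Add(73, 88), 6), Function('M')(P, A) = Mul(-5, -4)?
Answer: Rational(-1, 1479) ≈ -0.00067613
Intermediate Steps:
Function('M')(P, A) = 20
k = Rational(-167, 2) (k = Mul(Rational(-1, 2), Add(Add(73, 88), 6)) = Mul(Rational(-1, 2), Add(161, 6)) = Mul(Rational(-1, 2), 167) = Rational(-167, 2) ≈ -83.500)
Function('a')(L, B) = Mul(B, L) (Function('a')(L, B) = Mul(L, B) = Mul(B, L))
Function('w')(W, F) = Add(191, Mul(20, W)) (Function('w')(W, F) = Add(Mul(20, W), 191) = Add(191, Mul(20, W)))
Pow(Function('w')(k, Function('a')(1, 15)), -1) = Pow(Add(191, Mul(20, Rational(-167, 2))), -1) = Pow(Add(191, -1670), -1) = Pow(-1479, -1) = Rational(-1, 1479)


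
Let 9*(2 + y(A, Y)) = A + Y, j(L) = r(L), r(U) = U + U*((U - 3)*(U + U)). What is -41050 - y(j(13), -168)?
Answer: -124219/3 ≈ -41406.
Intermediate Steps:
r(U) = U + 2*U**2*(-3 + U) (r(U) = U + U*((-3 + U)*(2*U)) = U + U*(2*U*(-3 + U)) = U + 2*U**2*(-3 + U))
j(L) = L*(1 - 6*L + 2*L**2)
y(A, Y) = -2 + A/9 + Y/9 (y(A, Y) = -2 + (A + Y)/9 = -2 + (A/9 + Y/9) = -2 + A/9 + Y/9)
-41050 - y(j(13), -168) = -41050 - (-2 + (13*(1 - 6*13 + 2*13**2))/9 + (1/9)*(-168)) = -41050 - (-2 + (13*(1 - 78 + 2*169))/9 - 56/3) = -41050 - (-2 + (13*(1 - 78 + 338))/9 - 56/3) = -41050 - (-2 + (13*261)/9 - 56/3) = -41050 - (-2 + (1/9)*3393 - 56/3) = -41050 - (-2 + 377 - 56/3) = -41050 - 1*1069/3 = -41050 - 1069/3 = -124219/3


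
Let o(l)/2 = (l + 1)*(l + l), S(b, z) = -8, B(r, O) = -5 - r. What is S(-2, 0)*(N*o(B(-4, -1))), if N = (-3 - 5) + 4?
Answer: 0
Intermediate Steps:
o(l) = 4*l*(1 + l) (o(l) = 2*((l + 1)*(l + l)) = 2*((1 + l)*(2*l)) = 2*(2*l*(1 + l)) = 4*l*(1 + l))
N = -4 (N = -8 + 4 = -4)
S(-2, 0)*(N*o(B(-4, -1))) = -(-32)*4*(-5 - 1*(-4))*(1 + (-5 - 1*(-4))) = -(-32)*4*(-5 + 4)*(1 + (-5 + 4)) = -(-32)*4*(-1)*(1 - 1) = -(-32)*4*(-1)*0 = -(-32)*0 = -8*0 = 0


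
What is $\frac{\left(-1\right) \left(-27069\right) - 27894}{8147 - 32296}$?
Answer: $\frac{825}{24149} \approx 0.034163$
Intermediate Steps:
$\frac{\left(-1\right) \left(-27069\right) - 27894}{8147 - 32296} = \frac{27069 - 27894}{-24149} = \left(-825\right) \left(- \frac{1}{24149}\right) = \frac{825}{24149}$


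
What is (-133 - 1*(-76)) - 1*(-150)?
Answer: 93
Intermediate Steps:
(-133 - 1*(-76)) - 1*(-150) = (-133 + 76) + 150 = -57 + 150 = 93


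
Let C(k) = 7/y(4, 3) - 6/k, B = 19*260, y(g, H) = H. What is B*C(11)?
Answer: 291460/33 ≈ 8832.1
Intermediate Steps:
B = 4940
C(k) = 7/3 - 6/k
B*C(11) = 4940*(7/3 - 6/11) = 4940*(59/33) = 291460/33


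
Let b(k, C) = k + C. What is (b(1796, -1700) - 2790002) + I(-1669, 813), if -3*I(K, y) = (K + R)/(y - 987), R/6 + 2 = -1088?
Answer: -1456339141/522 ≈ -2.7899e+6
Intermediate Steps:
R = -6540 (R = -12 + 6*(-1088) = -12 - 6528 = -6540)
I(K, y) = -(-6540 + K)/(3*(-987 + y)) (I(K, y) = -(K - 6540)/(3*(y - 987)) = -(-6540 + K)/(3*(-987 + y)))
b(k, C) = C + k
(b(1796, -1700) - 2790002) + I(-1669, 813) = ((-1700 + 1796) - 2790002) + (6540 - 1*(-1669))/(3*(-987 + 813)) = (96 - 2790002) + (⅓)*(6540 + 1669)/(-174) = -2789906 + (⅓)*(-1/174)*8209 = -2789906 - 8209/522 = -1456339141/522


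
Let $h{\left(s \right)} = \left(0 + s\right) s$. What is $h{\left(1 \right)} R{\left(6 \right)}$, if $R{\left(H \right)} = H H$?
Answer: $36$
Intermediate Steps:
$R{\left(H \right)} = H^{2}$
$h{\left(s \right)} = s^{2}$ ($h{\left(s \right)} = s s = s^{2}$)
$h{\left(1 \right)} R{\left(6 \right)} = 1^{2} \cdot 6^{2} = 1 \cdot 36 = 36$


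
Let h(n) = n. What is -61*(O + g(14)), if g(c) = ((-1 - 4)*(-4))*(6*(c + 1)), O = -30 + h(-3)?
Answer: -107787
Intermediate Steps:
O = -33 (O = -30 - 3 = -33)
g(c) = 120 + 120*c (g(c) = (-5*(-4))*(6*(1 + c)) = 20*(6 + 6*c) = 120 + 120*c)
-61*(O + g(14)) = -61*(-33 + (120 + 120*14)) = -61*(-33 + (120 + 1680)) = -61*(-33 + 1800) = -61*1767 = -107787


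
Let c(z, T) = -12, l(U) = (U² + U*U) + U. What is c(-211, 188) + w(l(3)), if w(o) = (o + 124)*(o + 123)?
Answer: 20868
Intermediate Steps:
l(U) = U + 2*U² (l(U) = (U² + U²) + U = 2*U² + U = U + 2*U²)
w(o) = (123 + o)*(124 + o) (w(o) = (124 + o)*(123 + o) = (123 + o)*(124 + o))
c(-211, 188) + w(l(3)) = -12 + (15252 + (3*(1 + 2*3))² + 247*(3*(1 + 2*3))) = -12 + (15252 + (3*(1 + 6))² + 247*(3*(1 + 6))) = -12 + (15252 + (3*7)² + 247*(3*7)) = -12 + (15252 + 21² + 247*21) = -12 + (15252 + 441 + 5187) = -12 + 20880 = 20868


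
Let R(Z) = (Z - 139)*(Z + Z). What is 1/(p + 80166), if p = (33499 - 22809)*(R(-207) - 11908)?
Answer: 1/1404062006 ≈ 7.1222e-10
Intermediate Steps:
R(Z) = 2*Z*(-139 + Z) (R(Z) = (-139 + Z)*(2*Z) = 2*Z*(-139 + Z))
p = 1403981840 (p = (33499 - 22809)*(2*(-207)*(-139 - 207) - 11908) = 10690*(2*(-207)*(-346) - 11908) = 10690*(143244 - 11908) = 10690*131336 = 1403981840)
1/(p + 80166) = 1/(1403981840 + 80166) = 1/1404062006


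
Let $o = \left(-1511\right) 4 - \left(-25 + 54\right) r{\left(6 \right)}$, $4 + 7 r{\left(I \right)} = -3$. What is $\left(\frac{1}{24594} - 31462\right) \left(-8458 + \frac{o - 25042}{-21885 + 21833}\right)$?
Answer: $\frac{8109950731387}{32792} \approx 2.4731 \cdot 10^{8}$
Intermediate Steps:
$r{\left(I \right)} = -1$ ($r{\left(I \right)} = - \frac{4}{7} + \frac{1}{7} \left(-3\right) = - \frac{4}{7} - \frac{3}{7} = -1$)
$o = -6015$ ($o = \left(-1511\right) 4 - \left(-25 + 54\right) \left(-1\right) = -6044 - 29 \left(-1\right) = -6044 - -29 = -6044 + 29 = -6015$)
$\left(\frac{1}{24594} - 31462\right) \left(-8458 + \frac{o - 25042}{-21885 + 21833}\right) = \left(\frac{1}{24594} - 31462\right) \left(-8458 + \frac{-6015 - 25042}{-21885 + 21833}\right) = \left(\frac{1}{24594} - 31462\right) \left(-8458 - \frac{31057}{-52}\right) = - \frac{773776427 \left(-8458 - - \frac{2389}{4}\right)}{24594} = - \frac{773776427 \left(-8458 + \frac{2389}{4}\right)}{24594} = \left(- \frac{773776427}{24594}\right) \left(- \frac{31443}{4}\right) = \frac{8109950731387}{32792}$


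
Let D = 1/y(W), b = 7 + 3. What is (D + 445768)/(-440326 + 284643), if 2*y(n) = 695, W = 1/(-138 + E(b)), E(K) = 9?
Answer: -309808762/108199685 ≈ -2.8633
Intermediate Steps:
b = 10
W = -1/129 (W = 1/(-138 + 9) = 1/(-129) = -1/129 ≈ -0.0077519)
y(n) = 695/2 (y(n) = (1/2)*695 = 695/2)
D = 2/695 (D = 1/(695/2) = 2/695 ≈ 0.0028777)
(D + 445768)/(-440326 + 284643) = (2/695 + 445768)/(-440326 + 284643) = (309808762/695)/(-155683) = (309808762/695)*(-1/155683) = -309808762/108199685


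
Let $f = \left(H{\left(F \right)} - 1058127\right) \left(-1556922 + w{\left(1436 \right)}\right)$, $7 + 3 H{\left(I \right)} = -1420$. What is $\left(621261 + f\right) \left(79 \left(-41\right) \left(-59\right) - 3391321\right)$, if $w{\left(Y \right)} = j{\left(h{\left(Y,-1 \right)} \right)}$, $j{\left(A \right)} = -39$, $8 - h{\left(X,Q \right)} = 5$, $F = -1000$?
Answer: $-5274614405633706540$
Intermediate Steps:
$h{\left(X,Q \right)} = 3$ ($h{\left(X,Q \right)} = 8 - 5 = 3$)
$w{\left(Y \right)} = -39$
$H{\left(I \right)} = - \frac{1427}{3}$ ($H{\left(I \right)} = - \frac{7}{3} + \frac{1}{3} \left(-1420\right) = - \frac{7}{3} - \frac{1420}{3} = - \frac{1427}{3}$)
$f = 1648203066496$ ($f = \left(- \frac{1427}{3} - 1058127\right) \left(-1556922 - 39\right) = \left(- \frac{3175808}{3}\right) \left(-1556961\right) = 1648203066496$)
$\left(621261 + f\right) \left(79 \left(-41\right) \left(-59\right) - 3391321\right) = \left(621261 + 1648203066496\right) \left(79 \left(-41\right) \left(-59\right) - 3391321\right) = 1648203687757 \left(\left(-3239\right) \left(-59\right) - 3391321\right) = 1648203687757 \left(191101 - 3391321\right) = 1648203687757 \left(-3200220\right) = -5274614405633706540$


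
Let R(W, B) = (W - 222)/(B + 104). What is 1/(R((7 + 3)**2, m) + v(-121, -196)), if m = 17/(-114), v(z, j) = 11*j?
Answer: -11839/25538792 ≈ -0.00046357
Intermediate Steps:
m = -17/114 (m = 17*(-1/114) = -17/114 ≈ -0.14912)
R(W, B) = (-222 + W)/(104 + B)
1/(R((7 + 3)**2, m) + v(-121, -196)) = 1/((-222 + (7 + 3)**2)/(104 - 17/114) + 11*(-196)) = 1/((-222 + 10**2)/(11839/114) - 2156) = 1/(114*(-222 + 100)/11839 - 2156) = 1/((114/11839)*(-122) - 2156) = 1/(-13908/11839 - 2156) = 1/(-25538792/11839) = -11839/25538792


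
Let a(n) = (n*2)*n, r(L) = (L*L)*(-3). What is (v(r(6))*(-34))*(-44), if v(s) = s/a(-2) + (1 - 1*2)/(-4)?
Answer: -19822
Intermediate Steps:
r(L) = -3*L**2 (r(L) = L**2*(-3) = -3*L**2)
a(n) = 2*n**2 (a(n) = (2*n)*n = 2*n**2)
v(s) = 1/4 + s/8 (v(s) = s/((2*(-2)**2)) + (1 - 1*2)/(-4) = s/((2*4)) + (1 - 2)*(-1/4) = s/8 - 1*(-1/4) = s*(1/8) + 1/4 = s/8 + 1/4 = 1/4 + s/8)
(v(r(6))*(-34))*(-44) = ((1/4 + (-3*6**2)/8)*(-34))*(-44) = ((1/4 + (-3*36)/8)*(-34))*(-44) = ((1/4 + (1/8)*(-108))*(-34))*(-44) = ((1/4 - 27/2)*(-34))*(-44) = -53/4*(-34)*(-44) = (901/2)*(-44) = -19822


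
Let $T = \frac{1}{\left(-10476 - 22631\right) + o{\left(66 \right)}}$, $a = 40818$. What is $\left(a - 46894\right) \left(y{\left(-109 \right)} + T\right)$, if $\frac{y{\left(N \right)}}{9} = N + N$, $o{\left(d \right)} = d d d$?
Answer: $\frac{3032599754492}{254389} \approx 1.1921 \cdot 10^{7}$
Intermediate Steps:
$o{\left(d \right)} = d^{3}$ ($o{\left(d \right)} = d^{2} d = d^{3}$)
$T = \frac{1}{254389}$ ($T = \frac{1}{\left(-10476 - 22631\right) + 66^{3}} = \frac{1}{\left(-10476 - 22631\right) + 287496} = \frac{1}{-33107 + 287496} = \frac{1}{254389} \approx 3.931 \cdot 10^{-6}$)
$y{\left(N \right)} = 18 N$ ($y{\left(N \right)} = 9 \left(N + N\right) = 9 \cdot 2 N = 18 N$)
$\left(a - 46894\right) \left(y{\left(-109 \right)} + T\right) = \left(40818 - 46894\right) \left(18 \left(-109\right) + \frac{1}{254389}\right) = - 6076 \left(-1962 + \frac{1}{254389}\right) = \left(-6076\right) \left(- \frac{499111217}{254389}\right) = \frac{3032599754492}{254389}$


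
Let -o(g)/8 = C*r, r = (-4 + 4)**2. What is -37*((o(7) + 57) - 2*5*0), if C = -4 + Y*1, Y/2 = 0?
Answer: -2109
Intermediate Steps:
Y = 0 (Y = 2*0 = 0)
C = -4 (C = -4 + 0*1 = -4 + 0 = -4)
r = 0 (r = 0**2 = 0)
o(g) = 0 (o(g) = -(-32)*0 = -8*0 = 0)
-37*((o(7) + 57) - 2*5*0) = -37*((0 + 57) - 2*5*0) = -37*(57 - 10*0) = -37*(57 + 0) = -37*57 = -2109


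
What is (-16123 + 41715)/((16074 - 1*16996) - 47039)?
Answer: -25592/47961 ≈ -0.53360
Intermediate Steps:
(-16123 + 41715)/((16074 - 1*16996) - 47039) = 25592/((16074 - 16996) - 47039) = 25592/(-922 - 47039) = 25592/(-47961) = 25592*(-1/47961) = -25592/47961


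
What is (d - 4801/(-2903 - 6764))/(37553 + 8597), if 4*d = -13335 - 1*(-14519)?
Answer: 2866233/446132050 ≈ 0.0064246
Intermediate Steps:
d = 296 (d = (-13335 - 1*(-14519))/4 = (-13335 + 14519)/4 = (¼)*1184 = 296)
(d - 4801/(-2903 - 6764))/(37553 + 8597) = (296 - 4801/(-2903 - 6764))/(37553 + 8597) = (296 - 4801/(-9667))/46150 = (296 - 4801*(-1/9667))*(1/46150) = (296 + 4801/9667)*(1/46150) = (2866233/9667)*(1/46150) = 2866233/446132050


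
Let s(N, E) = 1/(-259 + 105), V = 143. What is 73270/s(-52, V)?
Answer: -11283580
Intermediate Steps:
s(N, E) = -1/154 (s(N, E) = 1/(-154) = -1/154)
73270/s(-52, V) = 73270/(-1/154) = 73270*(-154) = -11283580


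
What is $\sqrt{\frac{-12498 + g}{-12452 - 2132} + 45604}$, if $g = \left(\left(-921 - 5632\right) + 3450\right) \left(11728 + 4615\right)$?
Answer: $\frac{\sqrt{2609856250698}}{7292} \approx 221.54$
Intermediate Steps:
$g = -50712329$ ($g = \left(\left(-921 - 5632\right) + 3450\right) 16343 = \left(-6553 + 3450\right) 16343 = \left(-3103\right) 16343 = -50712329$)
$\sqrt{\frac{-12498 + g}{-12452 - 2132} + 45604} = \sqrt{\frac{-12498 - 50712329}{-12452 - 2132} + 45604} = \sqrt{- \frac{50724827}{-14584} + 45604} = \sqrt{\left(-50724827\right) \left(- \frac{1}{14584}\right) + 45604} = \sqrt{\frac{50724827}{14584} + 45604} = \sqrt{\frac{715813563}{14584}} = \frac{\sqrt{2609856250698}}{7292}$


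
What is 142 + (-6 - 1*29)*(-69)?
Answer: 2557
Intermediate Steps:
142 + (-6 - 1*29)*(-69) = 142 + (-6 - 29)*(-69) = 142 - 35*(-69) = 142 + 2415 = 2557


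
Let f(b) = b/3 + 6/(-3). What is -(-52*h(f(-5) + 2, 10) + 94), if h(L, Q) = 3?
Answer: 62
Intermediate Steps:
f(b) = -2 + b/3 (f(b) = b*(⅓) + 6*(-⅓) = b/3 - 2 = -2 + b/3)
-(-52*h(f(-5) + 2, 10) + 94) = -(-52*3 + 94) = -(-156 + 94) = -1*(-62) = 62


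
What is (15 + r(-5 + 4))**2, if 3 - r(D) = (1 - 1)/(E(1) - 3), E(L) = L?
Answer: 324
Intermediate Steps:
r(D) = 3 (r(D) = 3 - (1 - 1)/(1 - 3) = 3 - 0/(-2) = 3 - 0*(-1)/2 = 3 - 1*0 = 3 + 0 = 3)
(15 + r(-5 + 4))**2 = (15 + 3)**2 = 18**2 = 324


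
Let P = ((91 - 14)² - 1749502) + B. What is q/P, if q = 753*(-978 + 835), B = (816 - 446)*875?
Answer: 107679/1419823 ≈ 0.075840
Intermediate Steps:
B = 323750 (B = 370*875 = 323750)
P = -1419823 (P = ((91 - 14)² - 1749502) + 323750 = (77² - 1749502) + 323750 = (5929 - 1749502) + 323750 = -1743573 + 323750 = -1419823)
q = -107679 (q = 753*(-143) = -107679)
q/P = -107679/(-1419823) = -107679*(-1/1419823) = 107679/1419823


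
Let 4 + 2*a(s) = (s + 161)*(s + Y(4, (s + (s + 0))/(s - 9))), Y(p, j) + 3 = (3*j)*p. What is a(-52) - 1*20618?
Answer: -2745303/122 ≈ -22502.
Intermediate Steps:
Y(p, j) = -3 + 3*j*p (Y(p, j) = -3 + (3*j)*p = -3 + 3*j*p)
a(s) = -2 + (161 + s)*(-3 + s + 24*s/(-9 + s))/2 (a(s) = -2 + ((s + 161)*(s + (-3 + 3*((s + (s + 0))/(s - 9))*4)))/2 = -2 + ((161 + s)*(s + (-3 + 3*((s + s)/(-9 + s))*4)))/2 = -2 + ((161 + s)*(s + (-3 + 3*((2*s)/(-9 + s))*4)))/2 = -2 + ((161 + s)*(s + (-3 + 3*(2*s/(-9 + s))*4)))/2 = -2 + ((161 + s)*(s + (-3 + 24*s/(-9 + s))))/2 = -2 + ((161 + s)*(-3 + s + 24*s/(-9 + s)))/2 = -2 + (161 + s)*(-3 + s + 24*s/(-9 + s))/2)
a(-52) - 1*20618 = (4383 + (-52)³ + 173*(-52)² + 1955*(-52))/(2*(-9 - 52)) - 1*20618 = (½)*(4383 - 140608 + 173*2704 - 101660)/(-61) - 20618 = (½)*(-1/61)*(4383 - 140608 + 467792 - 101660) - 20618 = (½)*(-1/61)*229907 - 20618 = -229907/122 - 20618 = -2745303/122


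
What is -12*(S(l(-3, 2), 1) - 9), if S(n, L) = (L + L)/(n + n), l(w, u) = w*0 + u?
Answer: 102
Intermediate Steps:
l(w, u) = u (l(w, u) = 0 + u = u)
S(n, L) = L/n (S(n, L) = (2*L)/((2*n)) = (2*L)*(1/(2*n)) = L/n)
-12*(S(l(-3, 2), 1) - 9) = -12*(1/2 - 9) = -12*(-17/2) = 102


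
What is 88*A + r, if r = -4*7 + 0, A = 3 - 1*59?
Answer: -4956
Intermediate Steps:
A = -56 (A = 3 - 59 = -56)
r = -28 (r = -28 + 0 = -28)
88*A + r = 88*(-56) - 28 = -4928 - 28 = -4956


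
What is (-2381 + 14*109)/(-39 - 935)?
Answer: 855/974 ≈ 0.87782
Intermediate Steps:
(-2381 + 14*109)/(-39 - 935) = (-2381 + 1526)/(-974) = -855*(-1/974) = 855/974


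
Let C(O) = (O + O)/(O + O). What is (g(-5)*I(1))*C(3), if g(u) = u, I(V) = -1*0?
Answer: 0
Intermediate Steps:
I(V) = 0
C(O) = 1 (C(O) = (2*O)/((2*O)) = (2*O)*(1/(2*O)) = 1)
(g(-5)*I(1))*C(3) = -5*0*1 = 0*1 = 0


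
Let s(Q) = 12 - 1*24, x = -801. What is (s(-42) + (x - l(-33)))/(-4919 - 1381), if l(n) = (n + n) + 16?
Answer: 109/900 ≈ 0.12111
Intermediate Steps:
l(n) = 16 + 2*n (l(n) = 2*n + 16 = 16 + 2*n)
s(Q) = -12 (s(Q) = 12 - 24 = -12)
(s(-42) + (x - l(-33)))/(-4919 - 1381) = (-12 + (-801 - (16 + 2*(-33))))/(-4919 - 1381) = (-12 + (-801 - (16 - 66)))/(-6300) = (-12 + (-801 - 1*(-50)))*(-1/6300) = (-12 + (-801 + 50))*(-1/6300) = (-12 - 751)*(-1/6300) = -763*(-1/6300) = 109/900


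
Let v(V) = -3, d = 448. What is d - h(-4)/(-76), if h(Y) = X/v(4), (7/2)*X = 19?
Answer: 18815/42 ≈ 447.98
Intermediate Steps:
X = 38/7 (X = (2/7)*19 = 38/7 ≈ 5.4286)
h(Y) = -38/21 (h(Y) = (38/7)/(-3) = (38/7)*(-⅓) = -38/21)
d - h(-4)/(-76) = 448 - (-38)/(21*(-76)) = 448 - (-38)*(-1)/(21*76) = 448 - 1*1/42 = 448 - 1/42 = 18815/42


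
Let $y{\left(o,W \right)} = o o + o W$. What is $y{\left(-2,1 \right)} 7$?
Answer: $14$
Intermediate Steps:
$y{\left(o,W \right)} = o^{2} + W o$
$y{\left(-2,1 \right)} 7 = - 2 \left(1 - 2\right) 7 = \left(-2\right) \left(-1\right) 7 = 2 \cdot 7 = 14$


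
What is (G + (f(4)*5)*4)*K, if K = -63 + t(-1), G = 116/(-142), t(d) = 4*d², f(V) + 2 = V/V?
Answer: 87202/71 ≈ 1228.2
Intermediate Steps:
f(V) = -1 (f(V) = -2 + V/V = -2 + 1 = -1)
G = -58/71 (G = 116*(-1/142) = -58/71 ≈ -0.81690)
K = -59 (K = -63 + 4*(-1)² = -63 + 4*1 = -63 + 4 = -59)
(G + (f(4)*5)*4)*K = (-58/71 - 1*5*4)*(-59) = (-58/71 - 5*4)*(-59) = (-58/71 - 20)*(-59) = -1478/71*(-59) = 87202/71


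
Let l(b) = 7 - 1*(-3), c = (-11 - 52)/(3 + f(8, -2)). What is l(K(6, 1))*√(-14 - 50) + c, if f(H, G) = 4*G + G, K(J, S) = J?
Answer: 9 + 80*I ≈ 9.0 + 80.0*I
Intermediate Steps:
f(H, G) = 5*G
c = 9 (c = (-11 - 52)/(3 + 5*(-2)) = -63/(3 - 10) = -63/(-7) = -63*(-⅐) = 9)
l(b) = 10 (l(b) = 7 + 3 = 10)
l(K(6, 1))*√(-14 - 50) + c = 10*√(-14 - 50) + 9 = 10*√(-64) + 9 = 10*(8*I) + 9 = 80*I + 9 = 9 + 80*I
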